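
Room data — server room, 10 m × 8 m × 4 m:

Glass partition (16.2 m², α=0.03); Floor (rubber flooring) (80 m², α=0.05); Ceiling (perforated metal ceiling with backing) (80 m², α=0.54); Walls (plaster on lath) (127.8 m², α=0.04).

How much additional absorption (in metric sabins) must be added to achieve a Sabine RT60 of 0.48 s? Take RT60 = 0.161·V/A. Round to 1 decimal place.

54.5 sabins

Equivalent absorption area: A₁ = 16.2·0.03 + 80·0.05 + 80·0.54 + 127.8·0.04 = 52.798 m².
V = 320 m³. Required absorption A₂ = 0.161 × 320 / 0.48 = 107.333 sabins.
Additional absorption ΔA = 107.333 − 52.798 = 54.5 sabins.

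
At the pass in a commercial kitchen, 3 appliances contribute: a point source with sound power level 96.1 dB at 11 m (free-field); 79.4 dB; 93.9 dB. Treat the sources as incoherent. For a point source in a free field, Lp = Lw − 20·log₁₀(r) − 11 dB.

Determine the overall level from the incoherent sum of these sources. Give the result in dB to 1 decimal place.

Source at 11 m: Lp = 96.1 − 20·log₁₀(11) − 11 = 64.3 dB.
Converting to relative power and adding: 10^(64.3/10) + 10^(79.4/10) + 10^(93.9/10) = 2.544e+09.
L_total = 10·log₁₀(2.544e+09) = 94.1 dB.

94.1 dB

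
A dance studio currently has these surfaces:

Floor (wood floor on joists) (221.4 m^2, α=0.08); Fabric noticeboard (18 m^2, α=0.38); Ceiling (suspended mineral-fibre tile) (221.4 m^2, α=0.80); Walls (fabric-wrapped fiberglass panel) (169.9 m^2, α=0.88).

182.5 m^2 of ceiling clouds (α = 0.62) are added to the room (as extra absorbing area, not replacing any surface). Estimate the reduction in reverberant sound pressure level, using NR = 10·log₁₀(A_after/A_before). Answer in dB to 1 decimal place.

Equivalent absorption area: A_before = 221.4*0.08 + 18*0.38 + 221.4*0.80 + 169.9*0.88 = 351.184 m^2.
Treatment contributes 182.5·0.62 = 113.150 sabins.
A_after = 351.184 + 113.150 = 464.334 sabins.
NR = 10·log₁₀(464.334/351.184) = 1.2 dB.

1.2 dB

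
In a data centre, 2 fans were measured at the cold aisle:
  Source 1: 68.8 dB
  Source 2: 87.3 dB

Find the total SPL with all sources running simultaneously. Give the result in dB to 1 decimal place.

Converting to relative power and adding: 10^(68.8/10) + 10^(87.3/10) = 5.446e+08.
L_total = 10·log₁₀(5.446e+08) = 87.4 dB.

87.4 dB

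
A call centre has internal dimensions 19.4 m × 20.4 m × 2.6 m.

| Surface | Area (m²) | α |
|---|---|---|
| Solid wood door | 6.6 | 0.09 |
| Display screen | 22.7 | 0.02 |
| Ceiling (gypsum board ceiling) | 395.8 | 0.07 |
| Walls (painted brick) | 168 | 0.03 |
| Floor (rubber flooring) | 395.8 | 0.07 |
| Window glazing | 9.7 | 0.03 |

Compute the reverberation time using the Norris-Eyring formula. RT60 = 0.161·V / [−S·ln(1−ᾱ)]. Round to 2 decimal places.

2.60 seconds

S = Σ Sᵢ = 998.6 m².
Absorption A = 6.6·0.09 + 22.7·0.02 + 395.8·0.07 + 168·0.03 + 395.8·0.07 + 9.7·0.03 = 61.791 sabins.
ᾱ = 61.791 / 998.6 = 0.0619.
Eyring denominator: −S ln(1−ᾱ) = 63.809.
V = 19.4 × 20.4 × 2.6 = 1028.976 m³.
T = 0.161·V/[−S·ln(1−ᾱ)] = 0.161·1028.976/63.809 = 2.60 s.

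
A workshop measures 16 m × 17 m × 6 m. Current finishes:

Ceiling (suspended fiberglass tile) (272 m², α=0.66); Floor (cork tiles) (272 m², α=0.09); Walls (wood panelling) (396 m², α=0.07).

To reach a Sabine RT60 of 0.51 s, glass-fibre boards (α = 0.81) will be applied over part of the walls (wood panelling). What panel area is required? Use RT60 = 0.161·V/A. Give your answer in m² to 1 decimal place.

383.1

Equivalent absorption area: A₁ = 272×0.66 + 272×0.09 + 396×0.07 = 231.720 m².
Required A₂ = 0.161·1632/0.51 = 515.200 sabins.
ΔA needed = 515.200 − 231.720 = 283.480 sabins.
Net gain per m²: Δα = 0.81 − 0.07 = 0.74.
Panel area = 283.480 / 0.74 = 383.1 m².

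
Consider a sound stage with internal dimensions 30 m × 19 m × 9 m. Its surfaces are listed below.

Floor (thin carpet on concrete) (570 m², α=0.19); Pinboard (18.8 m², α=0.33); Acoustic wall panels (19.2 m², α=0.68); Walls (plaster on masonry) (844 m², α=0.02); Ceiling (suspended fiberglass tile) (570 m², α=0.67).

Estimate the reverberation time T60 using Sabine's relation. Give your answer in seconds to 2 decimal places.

1.57 s

A = Σ Sᵢαᵢ = 570×0.19 + 18.8×0.33 + 19.2×0.68 + 844×0.02 + 570×0.67 = 526.340 sabins.
Room volume: 5130 m³.
Sabine: RT60 = 0.161 × 5130 / 526.340 = 1.57 s.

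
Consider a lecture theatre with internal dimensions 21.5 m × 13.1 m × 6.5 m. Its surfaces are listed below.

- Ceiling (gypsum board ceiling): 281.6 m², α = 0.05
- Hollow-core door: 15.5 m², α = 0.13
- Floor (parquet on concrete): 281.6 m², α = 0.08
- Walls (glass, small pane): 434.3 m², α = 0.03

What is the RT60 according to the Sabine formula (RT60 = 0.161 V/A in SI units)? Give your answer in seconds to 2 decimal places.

5.71 sec

A = Σ Sᵢαᵢ = 281.6*0.05 + 15.5*0.13 + 281.6*0.08 + 434.3*0.03 = 51.652 sabins.
V = 21.5·13.1·6.5 = 1830.725 m³.
RT60 = 0.161 · V / A = 0.161 × 1830.725 / 51.652 = 5.71 s.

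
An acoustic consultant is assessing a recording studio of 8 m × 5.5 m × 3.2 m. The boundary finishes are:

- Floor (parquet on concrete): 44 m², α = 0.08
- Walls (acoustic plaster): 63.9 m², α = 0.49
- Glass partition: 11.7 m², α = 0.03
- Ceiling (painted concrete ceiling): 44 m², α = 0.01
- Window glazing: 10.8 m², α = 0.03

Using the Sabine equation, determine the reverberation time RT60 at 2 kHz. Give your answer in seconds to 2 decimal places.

Equivalent absorption area: A = 44×0.08 + 63.9×0.49 + 11.7×0.03 + 44×0.01 + 10.8×0.03 = 35.946 m².
Room volume: 140.8 m³.
Sabine: RT60 = 0.161 × 140.8 / 35.946 = 0.63 s.

0.63 s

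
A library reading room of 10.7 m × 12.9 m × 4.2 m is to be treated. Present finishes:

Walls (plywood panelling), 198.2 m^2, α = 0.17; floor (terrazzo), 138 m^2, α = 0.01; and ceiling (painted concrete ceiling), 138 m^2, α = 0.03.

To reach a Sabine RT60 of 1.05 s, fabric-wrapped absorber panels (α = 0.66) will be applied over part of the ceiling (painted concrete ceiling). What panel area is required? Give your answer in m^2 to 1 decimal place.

Summing Sᵢαᵢ: 33.694 + 1.380 + 4.140 → A₁ = 39.214 sabins.
V = 579.726 m³. Target absorption A₂ = 0.161 × 579.726 / 1.05 = 88.891 sabins.
Absorption to add: 88.891 − 39.214 = 49.677 sabins.
Each m^2 of panel replacing the ceiling (painted concrete ceiling) adds (0.66 − 0.03) = 0.63 sabins.
Panel area = 49.677 / 0.63 = 78.9 m^2.

78.9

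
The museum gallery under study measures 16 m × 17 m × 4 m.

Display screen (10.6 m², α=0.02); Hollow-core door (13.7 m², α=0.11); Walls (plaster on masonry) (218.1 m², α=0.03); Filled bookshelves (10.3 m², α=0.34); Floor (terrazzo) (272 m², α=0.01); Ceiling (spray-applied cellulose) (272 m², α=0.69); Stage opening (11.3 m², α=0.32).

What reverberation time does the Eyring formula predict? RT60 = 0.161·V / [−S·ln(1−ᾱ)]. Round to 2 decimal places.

0.74 sec

S = Σ Sᵢ = 808.0 m².
Σ(Sᵢαᵢ) = 10.6·0.02 + 13.7·0.11 + 218.1·0.03 + 10.3·0.34 + 272·0.01 + 272·0.69 + 11.3·0.32 = 205.780.
ᾱ = 205.780 / 808.0 = 0.2547.
Eyring denominator: −S ln(1−ᾱ) = 237.527.
V = 16 × 17 × 4 = 1088 m³.
T = 0.161·V/[−S·ln(1−ᾱ)] = 0.161·1088/237.527 = 0.74 s.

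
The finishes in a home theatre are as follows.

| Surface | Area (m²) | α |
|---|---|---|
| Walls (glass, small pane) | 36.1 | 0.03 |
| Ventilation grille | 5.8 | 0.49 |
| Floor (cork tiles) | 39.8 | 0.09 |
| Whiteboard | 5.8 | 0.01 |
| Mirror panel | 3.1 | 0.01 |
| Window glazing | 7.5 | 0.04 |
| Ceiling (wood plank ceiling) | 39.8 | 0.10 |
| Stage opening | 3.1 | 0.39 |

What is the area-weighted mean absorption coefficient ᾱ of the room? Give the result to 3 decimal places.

0.093

Total surface area S = 141.0 m².
Weighted sum Σ Sα = 13.085.
ᾱ = 13.085 / 141.0 = 0.093.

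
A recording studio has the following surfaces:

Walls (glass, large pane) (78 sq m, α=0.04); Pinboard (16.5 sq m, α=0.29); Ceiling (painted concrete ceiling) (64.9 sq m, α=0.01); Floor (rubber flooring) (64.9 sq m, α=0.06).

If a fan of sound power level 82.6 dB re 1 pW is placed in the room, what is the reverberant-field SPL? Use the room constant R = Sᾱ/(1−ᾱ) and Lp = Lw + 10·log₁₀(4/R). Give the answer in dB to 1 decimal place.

77.4 dB

A = 12.448 sabins; S = 224.3 sq m.
ᾱ = 12.448/224.3 = 0.0555; R = Sᾱ/(1−ᾱ) = 12.448/(1−0.0555) = 13.179 sq m.
Lp = Lw + 10 log₁₀(4/R) = 82.6 -5.18 = 77.4 dB.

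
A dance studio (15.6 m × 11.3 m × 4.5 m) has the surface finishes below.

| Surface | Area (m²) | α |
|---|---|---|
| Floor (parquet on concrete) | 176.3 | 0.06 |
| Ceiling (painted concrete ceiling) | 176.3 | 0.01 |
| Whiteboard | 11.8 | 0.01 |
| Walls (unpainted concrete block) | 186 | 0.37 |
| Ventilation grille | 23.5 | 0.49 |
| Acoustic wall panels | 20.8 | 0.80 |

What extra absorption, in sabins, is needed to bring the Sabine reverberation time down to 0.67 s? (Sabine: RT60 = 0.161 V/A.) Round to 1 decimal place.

81.2 sabins

Summing Sᵢαᵢ: 10.578 + 1.763 + 0.118 + 68.820 + 11.515 + 16.640 → A₁ = 109.434 sabins.
Target A₂ = 0.161·793.26/0.67 = 190.619 sabins (V = 793.26 m³).
Shortfall: 190.619 − 109.434 = 81.2 sabins.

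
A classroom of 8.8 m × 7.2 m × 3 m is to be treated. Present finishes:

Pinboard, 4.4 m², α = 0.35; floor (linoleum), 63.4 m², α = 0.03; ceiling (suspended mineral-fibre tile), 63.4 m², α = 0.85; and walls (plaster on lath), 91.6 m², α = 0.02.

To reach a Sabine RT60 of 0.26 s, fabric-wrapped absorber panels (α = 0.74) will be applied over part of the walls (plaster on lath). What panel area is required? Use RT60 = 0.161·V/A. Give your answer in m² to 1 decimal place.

81.3

A₁ = Σ Sᵢαᵢ = 4.4*0.35 + 63.4*0.03 + 63.4*0.85 + 91.6*0.02 = 59.164 sabins.
V = 190.08 m³. Target absorption A₂ = 0.161 × 190.08 / 0.26 = 117.703 sabins.
Absorption to add: 117.703 − 59.164 = 58.539 sabins.
Net gain per m²: Δα = 0.74 − 0.02 = 0.72.
Area = ΔA/Δα = 58.539/0.72 = 81.3 m².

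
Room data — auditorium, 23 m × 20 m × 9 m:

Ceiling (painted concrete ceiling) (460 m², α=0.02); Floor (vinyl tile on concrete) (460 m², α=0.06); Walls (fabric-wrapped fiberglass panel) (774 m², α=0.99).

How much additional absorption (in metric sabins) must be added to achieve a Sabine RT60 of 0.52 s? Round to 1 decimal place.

478.7 sabins

A₁ = Σ Sᵢαᵢ = 460×0.02 + 460×0.06 + 774×0.99 = 803.060 sabins.
V = 4140 m³. Required absorption A₂ = 0.161 × 4140 / 0.52 = 1281.808 sabins.
Additional absorption ΔA = 1281.808 − 803.060 = 478.7 sabins.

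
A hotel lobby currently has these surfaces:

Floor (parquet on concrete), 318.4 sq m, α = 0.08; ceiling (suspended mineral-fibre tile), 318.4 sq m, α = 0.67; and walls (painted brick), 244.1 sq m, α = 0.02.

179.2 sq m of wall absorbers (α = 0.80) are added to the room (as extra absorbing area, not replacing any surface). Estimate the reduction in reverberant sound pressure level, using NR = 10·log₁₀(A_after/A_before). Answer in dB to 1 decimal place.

2.0 dB

Summing Sᵢαᵢ: 25.472 + 213.328 + 4.882 → A_before = 243.682 sabins.
Treatment contributes 179.2·0.80 = 143.360 sabins.
New total A_after = 387.042 sabins.
Reduction = 10 log₁₀(A_after/A_before) = 10 log₁₀(1.5883) = 2.0 dB.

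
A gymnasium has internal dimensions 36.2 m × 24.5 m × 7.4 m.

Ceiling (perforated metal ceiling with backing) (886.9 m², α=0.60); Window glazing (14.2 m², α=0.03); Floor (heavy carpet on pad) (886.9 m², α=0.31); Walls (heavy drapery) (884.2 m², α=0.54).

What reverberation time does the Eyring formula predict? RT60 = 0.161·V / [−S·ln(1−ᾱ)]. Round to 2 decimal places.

S = Σ Sᵢ = 2672.2 m².
Σ(Sᵢαᵢ) = 886.9·0.60 + 14.2·0.03 + 886.9·0.31 + 884.2·0.54 = 1284.973.
Mean coefficient ᾱ = A/S = 0.4809.
−S·ln(1−ᾱ) = −2672.2 × ln(1 − 0.4809) = 1752.051.
V = 36.2 × 24.5 × 7.4 = 6563.06 m³.
T = 0.161·V/[−S·ln(1−ᾱ)] = 0.161·6563.06/1752.051 = 0.60 s.

0.60 s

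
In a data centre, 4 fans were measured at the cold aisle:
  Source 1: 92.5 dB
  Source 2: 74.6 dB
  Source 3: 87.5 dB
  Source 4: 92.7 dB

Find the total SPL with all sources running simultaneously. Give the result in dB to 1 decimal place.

Converting to relative power and adding: 10^(92.5/10) + 10^(74.6/10) + 10^(87.5/10) + 10^(92.7/10) = 4.232e+09.
L_total = 10·log₁₀(4.232e+09) = 96.3 dB.

96.3 dB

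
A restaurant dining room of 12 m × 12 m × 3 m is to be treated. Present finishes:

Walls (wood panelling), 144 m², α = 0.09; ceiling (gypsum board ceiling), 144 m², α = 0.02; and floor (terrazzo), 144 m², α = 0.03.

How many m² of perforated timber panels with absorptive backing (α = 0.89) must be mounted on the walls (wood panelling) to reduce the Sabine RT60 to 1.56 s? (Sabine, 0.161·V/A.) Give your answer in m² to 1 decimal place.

Summing Sᵢαᵢ: 12.960 + 2.880 + 4.320 → A₁ = 20.160 sabins.
V = 432 m³. Target absorption A₂ = 0.161 × 432 / 1.56 = 44.585 sabins.
Absorption to add: 44.585 − 20.160 = 24.425 sabins.
Each m² of panel replacing the walls (wood panelling) adds (0.89 − 0.09) = 0.80 sabins.
Area = ΔA/Δα = 24.425/0.80 = 30.5 m².

30.5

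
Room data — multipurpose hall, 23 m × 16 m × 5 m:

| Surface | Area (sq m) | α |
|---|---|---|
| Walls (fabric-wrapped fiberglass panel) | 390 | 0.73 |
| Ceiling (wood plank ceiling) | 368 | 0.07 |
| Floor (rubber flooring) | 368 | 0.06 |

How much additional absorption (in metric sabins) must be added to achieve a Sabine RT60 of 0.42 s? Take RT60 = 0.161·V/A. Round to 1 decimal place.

Equivalent absorption area: A₁ = 390·0.73 + 368·0.07 + 368·0.06 = 332.540 sq m.
For T = 0.42 s, need A₂ = 0.161·V/T = 0.161·1840/0.42 = 705.333 sabins.
Shortfall: 705.333 − 332.540 = 372.8 sabins.

372.8 sabins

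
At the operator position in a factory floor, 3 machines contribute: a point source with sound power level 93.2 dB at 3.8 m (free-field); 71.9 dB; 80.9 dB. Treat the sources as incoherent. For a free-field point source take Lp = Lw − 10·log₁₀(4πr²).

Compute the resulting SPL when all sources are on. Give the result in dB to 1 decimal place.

Source at 3.8 m: Lp = 93.2 − 10·log₁₀(4π·3.8²) = 93.2 − 10·log₁₀(181.458) = 70.6 dB.
Σ 10^(Lᵢ/10) = 1.5e+08.
Back to dB: 10·log₁₀ Σ = 81.8 dB.

81.8 dB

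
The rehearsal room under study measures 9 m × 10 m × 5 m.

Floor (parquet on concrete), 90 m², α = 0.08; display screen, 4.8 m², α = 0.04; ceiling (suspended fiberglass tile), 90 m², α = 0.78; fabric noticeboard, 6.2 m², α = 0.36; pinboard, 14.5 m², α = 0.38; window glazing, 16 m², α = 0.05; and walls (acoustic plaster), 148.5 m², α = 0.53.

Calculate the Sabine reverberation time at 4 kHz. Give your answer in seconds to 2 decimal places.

0.44 sec

Summing Sᵢαᵢ: 7.200 + 0.192 + 70.200 + 2.232 + 5.510 + 0.800 + 78.705 → A = 164.839 sabins.
V = 9·10·5 = 450 m³.
RT60 = 0.161 · V / A = 0.161 × 450 / 164.839 = 0.44 s.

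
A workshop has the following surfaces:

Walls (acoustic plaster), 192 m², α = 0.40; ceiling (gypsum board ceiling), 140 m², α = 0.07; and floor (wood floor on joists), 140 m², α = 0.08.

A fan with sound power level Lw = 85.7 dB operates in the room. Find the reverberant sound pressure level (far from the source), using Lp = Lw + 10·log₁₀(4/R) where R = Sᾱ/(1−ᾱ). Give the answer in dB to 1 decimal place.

70.8 dB

A = 97.800 sabins; S = 472.0 m².
ᾱ = 0.2072, so room constant R = A/(1−ᾱ) = 123.360 m².
Lp = Lw + 10 log₁₀(4/R) = 85.7 -14.89 = 70.8 dB.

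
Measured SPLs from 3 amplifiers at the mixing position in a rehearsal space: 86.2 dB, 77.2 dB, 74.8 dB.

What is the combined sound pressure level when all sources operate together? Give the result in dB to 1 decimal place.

87.0 dB

Converting to relative power and adding: 10^(86.2/10) + 10^(77.2/10) + 10^(74.8/10) = 4.995e+08.
L_total = 10·log₁₀(4.995e+08) = 87.0 dB.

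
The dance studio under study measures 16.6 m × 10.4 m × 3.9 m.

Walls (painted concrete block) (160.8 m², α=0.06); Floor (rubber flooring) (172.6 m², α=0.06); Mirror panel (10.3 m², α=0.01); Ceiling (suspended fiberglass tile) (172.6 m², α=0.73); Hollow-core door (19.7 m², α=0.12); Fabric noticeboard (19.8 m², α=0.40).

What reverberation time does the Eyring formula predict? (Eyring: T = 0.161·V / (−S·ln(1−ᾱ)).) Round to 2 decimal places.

S = Σ Sᵢ = 555.8 m².
Σ(Sᵢαᵢ) = 160.8·0.06 + 172.6·0.06 + 10.3·0.01 + 172.6·0.73 + 19.7·0.12 + 19.8·0.40 = 156.389.
Mean coefficient ᾱ = A/S = 0.2814.
−S·ln(1−ᾱ) = −555.8 × ln(1 − 0.2814) = 183.664.
V = 16.6 × 10.4 × 3.9 = 673.296 m³.
T = 0.161·V/[−S·ln(1−ᾱ)] = 0.161·673.296/183.664 = 0.59 s.

0.59 sec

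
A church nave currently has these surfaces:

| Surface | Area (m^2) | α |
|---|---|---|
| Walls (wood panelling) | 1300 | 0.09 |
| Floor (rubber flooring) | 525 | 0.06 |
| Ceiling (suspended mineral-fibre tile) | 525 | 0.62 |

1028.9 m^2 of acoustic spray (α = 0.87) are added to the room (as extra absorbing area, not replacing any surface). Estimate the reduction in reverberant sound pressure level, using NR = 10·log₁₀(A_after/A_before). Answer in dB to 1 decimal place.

Total absorption A_before = 1300·0.09 + 525·0.06 + 525·0.62
  = 117.000 + 31.500 + 325.500 = 474.000 m^2 sabins.
Added absorption = 1028.9 × 0.87 = 895.143 sabins.
New total A_after = 1369.143 sabins.
NR = 10·log₁₀(1369.143/474.000) = 4.6 dB.

4.6 dB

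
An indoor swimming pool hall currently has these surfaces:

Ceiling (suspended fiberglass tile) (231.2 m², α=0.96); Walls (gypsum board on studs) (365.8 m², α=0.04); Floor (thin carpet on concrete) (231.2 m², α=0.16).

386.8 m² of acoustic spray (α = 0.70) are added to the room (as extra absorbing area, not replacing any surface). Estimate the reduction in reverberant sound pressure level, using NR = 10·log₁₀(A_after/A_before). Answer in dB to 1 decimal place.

Equivalent absorption area: A_before = 231.2·0.96 + 365.8·0.04 + 231.2·0.16 = 273.576 m².
Added absorption = 386.8 × 0.70 = 270.760 sabins.
A_after = 273.576 + 270.760 = 544.336 sabins.
Reduction = 10 log₁₀(A_after/A_before) = 10 log₁₀(1.9897) = 3.0 dB.

3.0 dB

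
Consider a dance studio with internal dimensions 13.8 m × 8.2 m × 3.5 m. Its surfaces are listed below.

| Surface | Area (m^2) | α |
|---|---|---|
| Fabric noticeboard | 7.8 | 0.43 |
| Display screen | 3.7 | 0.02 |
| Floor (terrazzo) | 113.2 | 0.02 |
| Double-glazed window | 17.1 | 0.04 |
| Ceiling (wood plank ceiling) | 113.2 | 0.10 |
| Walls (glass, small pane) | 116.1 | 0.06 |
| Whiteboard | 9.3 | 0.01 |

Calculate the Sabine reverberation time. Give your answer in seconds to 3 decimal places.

2.576 s

Summing Sᵢαᵢ: 3.354 + 0.074 + 2.264 + 0.684 + 11.320 + 6.966 + 0.093 → A = 24.755 sabins.
V = 13.8·8.2·3.5 = 396.06 m³.
T = 0.161 V/A = 0.161·396.06/24.755 = 2.576 s.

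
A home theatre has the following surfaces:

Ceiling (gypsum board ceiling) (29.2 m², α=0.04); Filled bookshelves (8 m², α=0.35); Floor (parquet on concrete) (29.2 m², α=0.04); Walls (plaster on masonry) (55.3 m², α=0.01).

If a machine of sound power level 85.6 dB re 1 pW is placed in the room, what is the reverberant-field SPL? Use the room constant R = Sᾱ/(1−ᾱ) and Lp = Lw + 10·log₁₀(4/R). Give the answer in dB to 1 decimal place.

A = 5.689 sabins; S = 121.7 m².
ᾱ = 5.689/121.7 = 0.0467; R = Sᾱ/(1−ᾱ) = 5.689/(1−0.0467) = 5.968 m².
Lp = Lw + 10 log₁₀(4/R) = 85.6 -1.74 = 83.9 dB.

83.9 dB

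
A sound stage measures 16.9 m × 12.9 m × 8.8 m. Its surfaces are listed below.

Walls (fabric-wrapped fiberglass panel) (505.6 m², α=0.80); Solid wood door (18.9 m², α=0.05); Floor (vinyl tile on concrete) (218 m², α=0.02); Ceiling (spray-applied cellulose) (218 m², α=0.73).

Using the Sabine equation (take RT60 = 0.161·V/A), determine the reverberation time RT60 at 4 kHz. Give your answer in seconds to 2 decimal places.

A = Σ Sᵢαᵢ = 505.6*0.80 + 18.9*0.05 + 218*0.02 + 218*0.73 = 568.925 sabins.
V = 16.9·12.9·8.8 = 1918.488 m³.
T = 0.161 V/A = 0.161·1918.488/568.925 = 0.54 s.

0.54 seconds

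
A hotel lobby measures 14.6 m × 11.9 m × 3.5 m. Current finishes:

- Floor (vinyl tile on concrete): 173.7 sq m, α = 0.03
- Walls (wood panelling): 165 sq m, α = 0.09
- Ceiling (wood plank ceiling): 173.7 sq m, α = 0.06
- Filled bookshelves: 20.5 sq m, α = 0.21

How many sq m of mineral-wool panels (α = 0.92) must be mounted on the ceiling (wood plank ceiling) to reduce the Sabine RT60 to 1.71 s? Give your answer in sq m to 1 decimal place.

26.1

Total absorption A₁ = 173.7*0.03 + 165*0.09 + 173.7*0.06 + 20.5*0.21
  = 5.211 + 14.850 + 10.422 + 4.305 = 34.788 sq m sabins.
V = 608.09 m³. Target absorption A₂ = 0.161 × 608.09 / 1.71 = 57.253 sabins.
Absorption to add: 57.253 − 34.788 = 22.465 sabins.
Net gain per sq m: Δα = 0.92 − 0.06 = 0.86.
Panel area = 22.465 / 0.86 = 26.1 sq m.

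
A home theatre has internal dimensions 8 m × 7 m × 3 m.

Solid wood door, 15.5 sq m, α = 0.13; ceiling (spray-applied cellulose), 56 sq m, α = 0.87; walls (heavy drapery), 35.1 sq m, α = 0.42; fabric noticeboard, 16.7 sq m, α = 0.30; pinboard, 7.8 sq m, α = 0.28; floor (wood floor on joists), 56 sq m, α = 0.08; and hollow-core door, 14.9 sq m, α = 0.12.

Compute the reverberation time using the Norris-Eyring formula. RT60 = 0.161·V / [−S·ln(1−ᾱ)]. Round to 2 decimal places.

0.27 sec

Total surface area S = 15.5 + 56 + 35.1 + 16.7 + 7.8 + 56 + 14.9 = 202.0 sq m.
Absorption A = 15.5×0.13 + 56×0.87 + 35.1×0.42 + 16.7×0.30 + 7.8×0.28 + 56×0.08 + 14.9×0.12 = 78.939 sabins.
ᾱ = 78.939 / 202.0 = 0.3908.
−S·ln(1−ᾱ) = −202.0 × ln(1 − 0.3908) = 100.113.
V = 8 × 7 × 3 = 168 m³.
T = 0.161·V/[−S·ln(1−ᾱ)] = 0.161·168/100.113 = 0.27 s.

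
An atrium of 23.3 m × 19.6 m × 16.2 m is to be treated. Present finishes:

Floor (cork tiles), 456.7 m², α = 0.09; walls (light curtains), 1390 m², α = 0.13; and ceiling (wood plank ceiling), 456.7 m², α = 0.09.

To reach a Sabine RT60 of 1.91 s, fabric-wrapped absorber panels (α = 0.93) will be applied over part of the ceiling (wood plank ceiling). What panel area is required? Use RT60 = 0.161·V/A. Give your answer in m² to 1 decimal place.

Total absorption A₁ = 456.7·0.09 + 1390·0.13 + 456.7·0.09
  = 41.103 + 180.700 + 41.103 = 262.906 m² sabins.
Required A₂ = 0.161·7398.216/1.91 = 623.619 sabins.
Absorption to add: 623.619 − 262.906 = 360.713 sabins.
Net gain per m²: Δα = 0.93 − 0.09 = 0.84.
Area = ΔA/Δα = 360.713/0.84 = 429.4 m².

429.4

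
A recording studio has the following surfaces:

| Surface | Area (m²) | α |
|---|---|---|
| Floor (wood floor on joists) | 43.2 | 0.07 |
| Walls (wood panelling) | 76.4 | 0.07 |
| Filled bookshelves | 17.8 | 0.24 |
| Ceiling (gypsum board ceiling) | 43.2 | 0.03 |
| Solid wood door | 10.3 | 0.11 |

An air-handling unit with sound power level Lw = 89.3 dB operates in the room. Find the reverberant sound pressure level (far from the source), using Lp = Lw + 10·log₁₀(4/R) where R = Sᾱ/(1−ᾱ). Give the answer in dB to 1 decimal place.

83.2 dB

Σ(Sᵢαᵢ) = 43.2×0.07 + 76.4×0.07 + 17.8×0.24 + 43.2×0.03 + 10.3×0.11 = 15.073; total area S = 190.9 m².
ᾱ = 15.073/190.9 = 0.0790; R = Sᾱ/(1−ᾱ) = 15.073/(1−0.0790) = 16.366 m².
Lp = Lw + 10 log₁₀(4/R) = 89.3 -6.12 = 83.2 dB.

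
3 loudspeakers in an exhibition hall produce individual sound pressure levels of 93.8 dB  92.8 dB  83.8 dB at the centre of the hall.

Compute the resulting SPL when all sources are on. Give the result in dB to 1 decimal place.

96.6 dB

Converting to relative power and adding: 10^(93.8/10) + 10^(92.8/10) + 10^(83.8/10) = 4.544e+09.
L_total = 10·log₁₀(4.544e+09) = 96.6 dB.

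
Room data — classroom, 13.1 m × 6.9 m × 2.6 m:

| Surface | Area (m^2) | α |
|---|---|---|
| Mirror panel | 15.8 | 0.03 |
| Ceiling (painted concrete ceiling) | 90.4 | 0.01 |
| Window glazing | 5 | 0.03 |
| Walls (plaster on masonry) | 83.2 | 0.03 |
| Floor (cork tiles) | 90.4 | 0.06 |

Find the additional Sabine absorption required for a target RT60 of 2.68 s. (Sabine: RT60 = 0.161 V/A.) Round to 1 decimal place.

4.7 sabins

Summing Sᵢαᵢ: 0.474 + 0.904 + 0.150 + 2.496 + 5.424 → A₁ = 9.448 sabins.
For T = 2.68 s, need A₂ = 0.161·V/T = 0.161·235.014/2.68 = 14.118 sabins.
Additional absorption ΔA = 14.118 − 9.448 = 4.7 sabins.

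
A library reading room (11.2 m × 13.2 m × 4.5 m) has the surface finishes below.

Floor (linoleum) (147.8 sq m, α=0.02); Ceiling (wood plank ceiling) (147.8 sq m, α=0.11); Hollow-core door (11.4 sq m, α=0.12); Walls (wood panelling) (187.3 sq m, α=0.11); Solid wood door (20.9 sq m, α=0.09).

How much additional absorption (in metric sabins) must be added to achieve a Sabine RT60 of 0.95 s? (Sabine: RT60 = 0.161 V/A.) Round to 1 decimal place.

69.7 sabins

Equivalent absorption area: A₁ = 147.8×0.02 + 147.8×0.11 + 11.4×0.12 + 187.3×0.11 + 20.9×0.09 = 43.066 sq m.
Target A₂ = 0.161·665.28/0.95 = 112.747 sabins (V = 665.28 m³).
ΔA = A₂ − A₁ = 112.747 − 43.066 = 69.7 sabins.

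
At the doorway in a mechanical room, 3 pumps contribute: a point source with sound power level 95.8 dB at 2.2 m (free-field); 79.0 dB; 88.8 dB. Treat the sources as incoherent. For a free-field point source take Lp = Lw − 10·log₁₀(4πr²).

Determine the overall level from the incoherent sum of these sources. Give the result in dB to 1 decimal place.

89.5 dB

Source at 2.2 m: Lp = 95.8 − 10·log₁₀(4π·2.2²) = 95.8 − 10·log₁₀(60.821) = 78.0 dB.
Sum in the linear (power) domain: Σ 10^(Lᵢ/10) = 10^(78.0/10) + 10^(79.0/10) + 10^(88.8/10) = 9.011e+08.
L_total = 10·log₁₀(9.011e+08) = 89.5 dB.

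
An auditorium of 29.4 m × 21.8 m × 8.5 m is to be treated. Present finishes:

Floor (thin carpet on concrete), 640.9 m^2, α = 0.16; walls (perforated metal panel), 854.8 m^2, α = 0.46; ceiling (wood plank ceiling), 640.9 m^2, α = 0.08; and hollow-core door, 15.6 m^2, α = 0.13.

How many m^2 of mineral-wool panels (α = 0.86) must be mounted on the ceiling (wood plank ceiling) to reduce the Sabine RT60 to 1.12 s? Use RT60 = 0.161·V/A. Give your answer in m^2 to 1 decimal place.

300.1

A₁ = Σ Sᵢαᵢ = 640.9·0.16 + 854.8·0.46 + 640.9·0.08 + 15.6·0.13 = 549.052 sabins.
V = 5447.82 m³. Target absorption A₂ = 0.161 × 5447.82 / 1.12 = 783.124 sabins.
Absorption to add: 783.124 − 549.052 = 234.072 sabins.
Net gain per m^2: Δα = 0.86 − 0.08 = 0.78.
Panel area = 234.072 / 0.78 = 300.1 m^2.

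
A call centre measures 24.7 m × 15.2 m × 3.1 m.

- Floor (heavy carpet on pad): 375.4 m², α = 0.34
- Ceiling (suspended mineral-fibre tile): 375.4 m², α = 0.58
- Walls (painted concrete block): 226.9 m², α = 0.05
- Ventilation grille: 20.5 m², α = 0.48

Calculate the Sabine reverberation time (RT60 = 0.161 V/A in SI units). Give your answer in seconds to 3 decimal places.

Total absorption A = 375.4·0.34 + 375.4·0.58 + 226.9·0.05 + 20.5·0.48
  = 127.636 + 217.732 + 11.345 + 9.840 = 366.553 m² sabins.
V = 24.7·15.2·3.1 = 1163.864 m³.
RT60 = 0.161 · V / A = 0.161 × 1163.864 / 366.553 = 0.511 s.

0.511 sec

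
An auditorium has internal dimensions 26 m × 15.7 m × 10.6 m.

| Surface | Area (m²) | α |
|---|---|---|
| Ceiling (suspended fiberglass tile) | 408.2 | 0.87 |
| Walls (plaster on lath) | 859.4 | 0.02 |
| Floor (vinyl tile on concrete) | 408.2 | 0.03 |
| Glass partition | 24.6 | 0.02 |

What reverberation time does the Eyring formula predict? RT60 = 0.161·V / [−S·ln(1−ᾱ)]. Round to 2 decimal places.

1.60 seconds

S = Σ Sᵢ = 1700.4 m².
Absorption A = 408.2×0.87 + 859.4×0.02 + 408.2×0.03 + 24.6×0.02 = 385.060 sabins.
Mean coefficient ᾱ = A/S = 0.2265.
−S·ln(1−ᾱ) = −1700.4 × ln(1 − 0.2265) = 436.713.
V = 26 × 15.7 × 10.6 = 4326.92 m³.
RT60 = 0.161 × 4326.92 / 436.713 = 1.60 s.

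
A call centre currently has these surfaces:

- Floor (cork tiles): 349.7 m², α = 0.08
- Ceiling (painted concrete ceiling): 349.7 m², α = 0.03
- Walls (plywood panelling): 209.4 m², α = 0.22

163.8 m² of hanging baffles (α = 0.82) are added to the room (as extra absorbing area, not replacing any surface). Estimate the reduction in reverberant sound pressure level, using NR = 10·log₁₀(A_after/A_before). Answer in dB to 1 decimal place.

Equivalent absorption area: A_before = 349.7*0.08 + 349.7*0.03 + 209.4*0.22 = 84.535 m².
Treatment contributes 163.8·0.82 = 134.316 sabins.
New total A_after = 218.851 sabins.
NR = 10·log₁₀(218.851/84.535) = 4.1 dB.

4.1 dB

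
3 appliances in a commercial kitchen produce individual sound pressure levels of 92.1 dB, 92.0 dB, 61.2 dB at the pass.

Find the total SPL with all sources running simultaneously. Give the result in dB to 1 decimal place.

95.1 dB

Converting to relative power and adding: 10^(92.1/10) + 10^(92.0/10) + 10^(61.2/10) = 3.208e+09.
Combined level = 10 log₁₀(3.208e+09) = 95.1 dB.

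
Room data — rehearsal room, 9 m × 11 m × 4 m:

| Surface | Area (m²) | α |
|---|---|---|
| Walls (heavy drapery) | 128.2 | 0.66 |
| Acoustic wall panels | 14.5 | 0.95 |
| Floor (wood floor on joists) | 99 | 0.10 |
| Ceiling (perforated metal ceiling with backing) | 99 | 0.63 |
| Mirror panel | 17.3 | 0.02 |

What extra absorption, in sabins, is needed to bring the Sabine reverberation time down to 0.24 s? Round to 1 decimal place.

94.6 sabins

Summing Sᵢαᵢ: 84.612 + 13.775 + 9.900 + 62.370 + 0.346 → A₁ = 171.003 sabins.
For T = 0.24 s, need A₂ = 0.161·V/T = 0.161·396/0.24 = 265.650 sabins.
Additional absorption ΔA = 265.650 − 171.003 = 94.6 sabins.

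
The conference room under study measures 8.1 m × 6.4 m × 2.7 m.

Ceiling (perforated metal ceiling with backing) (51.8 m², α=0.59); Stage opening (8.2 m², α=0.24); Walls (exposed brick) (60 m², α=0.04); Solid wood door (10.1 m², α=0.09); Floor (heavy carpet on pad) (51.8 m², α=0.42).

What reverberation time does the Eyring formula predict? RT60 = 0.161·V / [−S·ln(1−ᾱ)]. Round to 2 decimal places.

Total surface area S = 51.8 + 8.2 + 60 + 10.1 + 51.8 = 181.9 m².
Absorption A = 51.8·0.59 + 8.2·0.24 + 60·0.04 + 10.1·0.09 + 51.8·0.42 = 57.595 sabins.
ᾱ = 57.595 / 181.9 = 0.3166.
−S·ln(1−ᾱ) = −181.9 × ln(1 − 0.3166) = 69.245.
V = 8.1 × 6.4 × 2.7 = 139.968 m³.
T = 0.161·V/[−S·ln(1−ᾱ)] = 0.161·139.968/69.245 = 0.33 s.

0.33 sec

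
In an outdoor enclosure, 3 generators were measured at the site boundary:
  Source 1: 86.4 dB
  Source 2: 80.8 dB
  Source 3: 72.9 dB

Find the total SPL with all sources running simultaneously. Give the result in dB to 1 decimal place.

87.6 dB

Converting to relative power and adding: 10^(86.4/10) + 10^(80.8/10) + 10^(72.9/10) = 5.762e+08.
Back to dB: 10·log₁₀ Σ = 87.6 dB.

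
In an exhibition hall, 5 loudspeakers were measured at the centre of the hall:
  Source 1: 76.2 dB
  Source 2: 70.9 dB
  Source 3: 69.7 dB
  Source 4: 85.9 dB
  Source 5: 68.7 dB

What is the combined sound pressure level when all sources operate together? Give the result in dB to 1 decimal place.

86.6 dB

Sum in the linear (power) domain: Σ 10^(Lᵢ/10) = 10^(76.2/10) + 10^(70.9/10) + 10^(69.7/10) + 10^(85.9/10) + 10^(68.7/10) = 4.598e+08.
Back to dB: 10·log₁₀ Σ = 86.6 dB.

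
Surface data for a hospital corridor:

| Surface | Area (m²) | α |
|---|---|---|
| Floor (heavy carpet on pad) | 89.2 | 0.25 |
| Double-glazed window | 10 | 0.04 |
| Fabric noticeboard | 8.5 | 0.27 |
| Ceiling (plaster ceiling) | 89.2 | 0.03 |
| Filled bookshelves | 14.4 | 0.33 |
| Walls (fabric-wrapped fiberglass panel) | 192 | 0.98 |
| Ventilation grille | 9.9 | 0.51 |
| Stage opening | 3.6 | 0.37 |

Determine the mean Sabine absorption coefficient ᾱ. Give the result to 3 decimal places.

Total surface area S = 416.8 m².
Σ(Sᵢαᵢ) = 89.2×0.25 + 10×0.04 + 8.5×0.27 + 89.2×0.03 + 14.4×0.33 + 192×0.98 + 9.9×0.51 + 3.6×0.37 = 226.964.
ᾱ = 226.964 / 416.8 = 0.545.

0.545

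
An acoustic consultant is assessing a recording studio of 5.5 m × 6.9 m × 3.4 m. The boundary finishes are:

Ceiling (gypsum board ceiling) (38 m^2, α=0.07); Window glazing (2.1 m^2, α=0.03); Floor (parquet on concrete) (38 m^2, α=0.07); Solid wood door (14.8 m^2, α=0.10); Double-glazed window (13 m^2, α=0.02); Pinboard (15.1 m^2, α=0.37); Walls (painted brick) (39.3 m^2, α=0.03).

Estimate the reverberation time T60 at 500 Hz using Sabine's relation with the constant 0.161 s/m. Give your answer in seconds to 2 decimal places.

1.50 s

Equivalent absorption area: A = 38·0.07 + 2.1·0.03 + 38·0.07 + 14.8·0.10 + 13·0.02 + 15.1·0.37 + 39.3·0.03 = 13.889 m^2.
Room volume: 129.03 m³.
T = 0.161 V/A = 0.161·129.03/13.889 = 1.50 s.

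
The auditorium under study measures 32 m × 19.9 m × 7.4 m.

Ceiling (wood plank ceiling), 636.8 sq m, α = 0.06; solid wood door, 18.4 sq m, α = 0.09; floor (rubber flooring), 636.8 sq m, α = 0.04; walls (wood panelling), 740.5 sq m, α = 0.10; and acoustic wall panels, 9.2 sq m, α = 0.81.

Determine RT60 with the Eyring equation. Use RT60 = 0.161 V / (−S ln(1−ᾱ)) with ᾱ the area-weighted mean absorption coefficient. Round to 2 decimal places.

4.98 s

S = Σ Sᵢ = 2041.7 sq m.
Absorption A = 636.8×0.06 + 18.4×0.09 + 636.8×0.04 + 740.5×0.10 + 9.2×0.81 = 146.838 sabins.
Mean coefficient ᾱ = A/S = 0.0719.
−S·ln(1−ᾱ) = −2041.7 × ln(1 − 0.0719) = 152.343.
V = 32 × 19.9 × 7.4 = 4712.32 m³.
T = 0.161·V/[−S·ln(1−ᾱ)] = 0.161·4712.32/152.343 = 4.98 s.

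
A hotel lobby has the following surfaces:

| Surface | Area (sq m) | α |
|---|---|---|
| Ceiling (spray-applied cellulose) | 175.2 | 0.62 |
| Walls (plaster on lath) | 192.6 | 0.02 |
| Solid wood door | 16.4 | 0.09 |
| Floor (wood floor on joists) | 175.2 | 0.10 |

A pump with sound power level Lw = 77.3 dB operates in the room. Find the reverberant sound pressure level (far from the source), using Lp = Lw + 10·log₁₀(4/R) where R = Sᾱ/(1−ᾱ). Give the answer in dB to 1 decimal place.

61.0 dB

Σ(Sᵢαᵢ) = 175.2·0.62 + 192.6·0.02 + 16.4·0.09 + 175.2·0.10 = 131.472; total area S = 559.4 sq m.
ᾱ = 131.472/559.4 = 0.2350; R = Sᾱ/(1−ᾱ) = 131.472/(1−0.2350) = 171.859 sq m.
Lp = Lw + 10 log₁₀(4/R) = 77.3 -16.33 = 61.0 dB.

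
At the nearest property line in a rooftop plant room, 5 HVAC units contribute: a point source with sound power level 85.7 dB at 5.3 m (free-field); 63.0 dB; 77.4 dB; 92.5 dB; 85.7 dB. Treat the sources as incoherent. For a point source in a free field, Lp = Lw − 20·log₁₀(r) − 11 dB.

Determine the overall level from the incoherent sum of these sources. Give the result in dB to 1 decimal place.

Source at 5.3 m: Lp = 85.7 − 20·log₁₀(5.3) − 11 = 60.2 dB.
Σ 10^(Lᵢ/10) = 2.208e+09.
Combined level = 10 log₁₀(2.208e+09) = 93.4 dB.

93.4 dB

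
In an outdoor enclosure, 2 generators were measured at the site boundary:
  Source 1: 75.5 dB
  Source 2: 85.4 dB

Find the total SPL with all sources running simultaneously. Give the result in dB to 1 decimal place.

85.8 dB

Σ 10^(Lᵢ/10) = 3.822e+08.
L_total = 10·log₁₀(3.822e+08) = 85.8 dB.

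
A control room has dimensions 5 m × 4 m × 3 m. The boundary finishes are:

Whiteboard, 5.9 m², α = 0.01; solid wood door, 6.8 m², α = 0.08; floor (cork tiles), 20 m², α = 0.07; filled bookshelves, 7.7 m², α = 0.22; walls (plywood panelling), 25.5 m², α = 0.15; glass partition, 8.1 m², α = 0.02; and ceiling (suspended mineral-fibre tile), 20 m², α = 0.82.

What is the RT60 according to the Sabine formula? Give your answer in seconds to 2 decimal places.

Equivalent absorption area: A = 5.9·0.01 + 6.8·0.08 + 20·0.07 + 7.7·0.22 + 25.5·0.15 + 8.1·0.02 + 20·0.82 = 24.084 m².
V = 5·4·3 = 60 m³.
T = 0.161 V/A = 0.161·60/24.084 = 0.40 s.

0.40 s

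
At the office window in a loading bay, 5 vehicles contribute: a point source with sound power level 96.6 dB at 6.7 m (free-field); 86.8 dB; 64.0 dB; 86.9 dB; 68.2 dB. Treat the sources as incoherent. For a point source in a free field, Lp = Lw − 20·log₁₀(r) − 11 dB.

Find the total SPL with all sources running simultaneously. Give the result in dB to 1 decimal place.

89.9 dB

Source at 6.7 m: Lp = 96.6 − 20·log₁₀(6.7) − 11 = 69.1 dB.
Converting to relative power and adding: 10^(69.1/10) + 10^(86.8/10) + 10^(64.0/10) + 10^(86.9/10) + 10^(68.2/10) = 9.857e+08.
Combined level = 10 log₁₀(9.857e+08) = 89.9 dB.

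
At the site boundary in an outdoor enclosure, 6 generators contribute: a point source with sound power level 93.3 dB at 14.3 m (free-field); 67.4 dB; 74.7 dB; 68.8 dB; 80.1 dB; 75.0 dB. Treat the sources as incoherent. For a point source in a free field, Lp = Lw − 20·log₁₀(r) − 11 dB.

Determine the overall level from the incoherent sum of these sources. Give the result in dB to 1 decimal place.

Source at 14.3 m: Lp = 93.3 − 20·log₁₀(14.3) − 11 = 59.2 dB.
Σ 10^(Lᵢ/10) = 1.774e+08.
Back to dB: 10·log₁₀ Σ = 82.5 dB.

82.5 dB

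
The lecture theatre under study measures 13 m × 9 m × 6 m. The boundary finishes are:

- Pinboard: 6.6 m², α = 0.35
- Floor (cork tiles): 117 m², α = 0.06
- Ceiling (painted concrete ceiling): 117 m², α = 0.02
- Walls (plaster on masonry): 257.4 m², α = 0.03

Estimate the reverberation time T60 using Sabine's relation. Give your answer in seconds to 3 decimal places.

5.828 s

Total absorption A = 6.6·0.35 + 117·0.06 + 117·0.02 + 257.4·0.03
  = 2.310 + 7.020 + 2.340 + 7.722 = 19.392 m² sabins.
Room volume: 702 m³.
T = 0.161 V/A = 0.161·702/19.392 = 5.828 s.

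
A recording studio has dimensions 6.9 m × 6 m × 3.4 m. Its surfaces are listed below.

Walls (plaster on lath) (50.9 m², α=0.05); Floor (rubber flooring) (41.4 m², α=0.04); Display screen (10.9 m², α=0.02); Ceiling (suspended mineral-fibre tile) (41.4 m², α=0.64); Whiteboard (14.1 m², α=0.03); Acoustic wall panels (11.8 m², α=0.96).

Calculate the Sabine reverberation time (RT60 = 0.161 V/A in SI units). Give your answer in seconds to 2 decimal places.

0.53 s

A = Σ Sᵢαᵢ = 50.9×0.05 + 41.4×0.04 + 10.9×0.02 + 41.4×0.64 + 14.1×0.03 + 11.8×0.96 = 42.666 sabins.
Volume V = 6.9 × 6 × 3.4 = 140.76 m³.
T = 0.161 V/A = 0.161·140.76/42.666 = 0.53 s.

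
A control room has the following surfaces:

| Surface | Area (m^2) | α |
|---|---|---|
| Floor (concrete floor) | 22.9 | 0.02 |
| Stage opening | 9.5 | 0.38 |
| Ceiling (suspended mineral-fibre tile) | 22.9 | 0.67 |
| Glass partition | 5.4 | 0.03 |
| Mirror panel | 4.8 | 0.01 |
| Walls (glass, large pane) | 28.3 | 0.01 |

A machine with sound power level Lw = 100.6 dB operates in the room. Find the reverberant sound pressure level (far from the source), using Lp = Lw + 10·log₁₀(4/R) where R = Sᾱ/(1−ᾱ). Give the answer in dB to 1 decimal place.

92.6 dB

A = 19.904 sabins; S = 93.8 m^2.
ᾱ = 0.2122, so room constant R = A/(1−ᾱ) = 25.265 m^2.
Lp = 100.6 + 10·log₁₀(4/25.265) = 100.6 + (-8.00) = 92.6 dB.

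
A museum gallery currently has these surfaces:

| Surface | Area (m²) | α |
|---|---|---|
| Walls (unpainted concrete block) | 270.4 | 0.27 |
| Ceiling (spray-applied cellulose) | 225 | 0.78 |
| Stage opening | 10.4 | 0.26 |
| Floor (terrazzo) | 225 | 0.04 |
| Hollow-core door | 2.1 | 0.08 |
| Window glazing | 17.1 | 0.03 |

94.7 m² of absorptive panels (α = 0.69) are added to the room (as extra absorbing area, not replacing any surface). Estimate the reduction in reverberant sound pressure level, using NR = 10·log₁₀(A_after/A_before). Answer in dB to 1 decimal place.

Total absorption A_before = 270.4·0.27 + 225·0.78 + 10.4·0.26 + 225·0.04 + 2.1·0.08 + 17.1·0.03
  = 73.008 + 175.500 + 2.704 + 9.000 + 0.168 + 0.513 = 260.893 m² sabins.
Added absorption = 94.7 × 0.69 = 65.343 sabins.
New total A_after = 326.236 sabins.
Reduction = 10 log₁₀(A_after/A_before) = 10 log₁₀(1.2505) = 1.0 dB.

1.0 dB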